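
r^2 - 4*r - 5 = (r - 5)*(r + 1)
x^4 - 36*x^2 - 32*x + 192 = (x - 6)*(x - 2)*(x + 4)^2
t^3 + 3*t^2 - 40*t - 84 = (t - 6)*(t + 2)*(t + 7)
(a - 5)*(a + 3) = a^2 - 2*a - 15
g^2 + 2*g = g*(g + 2)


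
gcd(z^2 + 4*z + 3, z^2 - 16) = 1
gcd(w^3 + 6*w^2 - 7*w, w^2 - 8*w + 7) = w - 1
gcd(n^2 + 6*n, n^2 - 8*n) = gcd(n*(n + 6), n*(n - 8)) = n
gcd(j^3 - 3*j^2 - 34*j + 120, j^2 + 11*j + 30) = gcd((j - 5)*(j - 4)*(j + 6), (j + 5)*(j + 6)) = j + 6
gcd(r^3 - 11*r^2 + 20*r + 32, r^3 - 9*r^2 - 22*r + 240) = r - 8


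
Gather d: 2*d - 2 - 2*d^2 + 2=-2*d^2 + 2*d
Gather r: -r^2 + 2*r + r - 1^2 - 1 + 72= -r^2 + 3*r + 70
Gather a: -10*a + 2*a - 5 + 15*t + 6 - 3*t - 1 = -8*a + 12*t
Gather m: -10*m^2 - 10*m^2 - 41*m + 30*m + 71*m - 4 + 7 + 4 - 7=-20*m^2 + 60*m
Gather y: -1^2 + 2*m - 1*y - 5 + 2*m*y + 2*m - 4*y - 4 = 4*m + y*(2*m - 5) - 10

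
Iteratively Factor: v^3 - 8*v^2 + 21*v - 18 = (v - 2)*(v^2 - 6*v + 9) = (v - 3)*(v - 2)*(v - 3)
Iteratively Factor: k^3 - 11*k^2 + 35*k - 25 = (k - 5)*(k^2 - 6*k + 5) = (k - 5)^2*(k - 1)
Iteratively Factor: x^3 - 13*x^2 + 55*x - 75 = (x - 3)*(x^2 - 10*x + 25) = (x - 5)*(x - 3)*(x - 5)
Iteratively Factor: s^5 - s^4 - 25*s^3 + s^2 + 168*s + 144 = (s - 4)*(s^4 + 3*s^3 - 13*s^2 - 51*s - 36) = (s - 4)*(s + 3)*(s^3 - 13*s - 12) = (s - 4)*(s + 3)^2*(s^2 - 3*s - 4) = (s - 4)*(s + 1)*(s + 3)^2*(s - 4)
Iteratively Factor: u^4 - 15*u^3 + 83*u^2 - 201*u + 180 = (u - 3)*(u^3 - 12*u^2 + 47*u - 60) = (u - 4)*(u - 3)*(u^2 - 8*u + 15) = (u - 5)*(u - 4)*(u - 3)*(u - 3)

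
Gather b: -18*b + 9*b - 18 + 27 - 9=-9*b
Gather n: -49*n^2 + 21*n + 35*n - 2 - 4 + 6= -49*n^2 + 56*n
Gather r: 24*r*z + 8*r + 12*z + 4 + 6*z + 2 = r*(24*z + 8) + 18*z + 6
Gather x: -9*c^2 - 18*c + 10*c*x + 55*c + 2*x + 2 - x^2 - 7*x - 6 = -9*c^2 + 37*c - x^2 + x*(10*c - 5) - 4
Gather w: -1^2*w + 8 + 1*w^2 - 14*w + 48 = w^2 - 15*w + 56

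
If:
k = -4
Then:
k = -4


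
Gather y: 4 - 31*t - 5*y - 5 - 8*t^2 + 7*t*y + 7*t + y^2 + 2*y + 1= -8*t^2 - 24*t + y^2 + y*(7*t - 3)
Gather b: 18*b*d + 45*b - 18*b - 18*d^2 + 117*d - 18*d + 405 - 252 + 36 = b*(18*d + 27) - 18*d^2 + 99*d + 189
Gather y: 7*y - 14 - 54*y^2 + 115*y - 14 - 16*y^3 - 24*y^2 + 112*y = -16*y^3 - 78*y^2 + 234*y - 28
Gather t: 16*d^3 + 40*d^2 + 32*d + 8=16*d^3 + 40*d^2 + 32*d + 8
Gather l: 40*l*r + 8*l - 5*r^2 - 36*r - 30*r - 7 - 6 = l*(40*r + 8) - 5*r^2 - 66*r - 13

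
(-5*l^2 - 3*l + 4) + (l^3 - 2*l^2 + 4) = l^3 - 7*l^2 - 3*l + 8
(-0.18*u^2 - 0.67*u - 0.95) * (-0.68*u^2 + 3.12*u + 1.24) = 0.1224*u^4 - 0.106*u^3 - 1.6676*u^2 - 3.7948*u - 1.178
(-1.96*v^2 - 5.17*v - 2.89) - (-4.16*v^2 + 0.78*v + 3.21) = 2.2*v^2 - 5.95*v - 6.1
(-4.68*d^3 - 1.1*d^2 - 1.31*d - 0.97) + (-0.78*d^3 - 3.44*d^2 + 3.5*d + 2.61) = -5.46*d^3 - 4.54*d^2 + 2.19*d + 1.64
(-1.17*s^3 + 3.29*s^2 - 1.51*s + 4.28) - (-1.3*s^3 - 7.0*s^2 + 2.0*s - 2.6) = 0.13*s^3 + 10.29*s^2 - 3.51*s + 6.88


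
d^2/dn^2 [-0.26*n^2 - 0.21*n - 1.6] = -0.520000000000000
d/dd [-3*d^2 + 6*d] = 6 - 6*d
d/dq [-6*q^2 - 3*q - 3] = -12*q - 3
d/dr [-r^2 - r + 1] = -2*r - 1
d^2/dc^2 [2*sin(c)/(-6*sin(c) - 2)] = (-3*sin(c)^2 + sin(c) + 6)/(3*sin(c) + 1)^3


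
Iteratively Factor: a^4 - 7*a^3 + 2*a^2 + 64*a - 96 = (a - 2)*(a^3 - 5*a^2 - 8*a + 48) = (a - 4)*(a - 2)*(a^2 - a - 12) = (a - 4)^2*(a - 2)*(a + 3)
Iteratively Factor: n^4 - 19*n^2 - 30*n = (n + 2)*(n^3 - 2*n^2 - 15*n) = n*(n + 2)*(n^2 - 2*n - 15) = n*(n + 2)*(n + 3)*(n - 5)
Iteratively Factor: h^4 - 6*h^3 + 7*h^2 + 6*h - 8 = (h - 1)*(h^3 - 5*h^2 + 2*h + 8) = (h - 1)*(h + 1)*(h^2 - 6*h + 8) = (h - 4)*(h - 1)*(h + 1)*(h - 2)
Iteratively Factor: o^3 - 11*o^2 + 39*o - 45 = (o - 3)*(o^2 - 8*o + 15) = (o - 5)*(o - 3)*(o - 3)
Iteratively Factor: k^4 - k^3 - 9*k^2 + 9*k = (k - 1)*(k^3 - 9*k) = (k - 3)*(k - 1)*(k^2 + 3*k) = k*(k - 3)*(k - 1)*(k + 3)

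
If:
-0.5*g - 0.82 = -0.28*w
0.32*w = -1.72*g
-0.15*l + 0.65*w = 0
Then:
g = -0.41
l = 9.53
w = 2.20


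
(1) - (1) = 0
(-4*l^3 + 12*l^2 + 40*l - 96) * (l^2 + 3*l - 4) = -4*l^5 + 92*l^3 - 24*l^2 - 448*l + 384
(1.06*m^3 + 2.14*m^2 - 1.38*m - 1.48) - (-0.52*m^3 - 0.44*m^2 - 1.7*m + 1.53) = 1.58*m^3 + 2.58*m^2 + 0.32*m - 3.01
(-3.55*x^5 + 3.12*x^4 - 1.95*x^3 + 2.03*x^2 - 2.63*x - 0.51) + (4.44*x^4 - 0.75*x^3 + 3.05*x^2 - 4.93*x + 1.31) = -3.55*x^5 + 7.56*x^4 - 2.7*x^3 + 5.08*x^2 - 7.56*x + 0.8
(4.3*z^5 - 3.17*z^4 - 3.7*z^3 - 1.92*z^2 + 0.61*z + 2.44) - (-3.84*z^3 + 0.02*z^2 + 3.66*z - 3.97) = 4.3*z^5 - 3.17*z^4 + 0.14*z^3 - 1.94*z^2 - 3.05*z + 6.41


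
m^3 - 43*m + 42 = (m - 6)*(m - 1)*(m + 7)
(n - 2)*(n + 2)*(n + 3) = n^3 + 3*n^2 - 4*n - 12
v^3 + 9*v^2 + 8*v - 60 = (v - 2)*(v + 5)*(v + 6)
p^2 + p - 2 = (p - 1)*(p + 2)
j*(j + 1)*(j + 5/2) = j^3 + 7*j^2/2 + 5*j/2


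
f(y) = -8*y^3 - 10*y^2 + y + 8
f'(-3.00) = -155.00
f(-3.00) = 131.00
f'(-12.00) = -3215.00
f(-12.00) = 12380.00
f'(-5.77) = -682.63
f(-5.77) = 1206.10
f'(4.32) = -533.30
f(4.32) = -819.28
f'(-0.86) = 0.45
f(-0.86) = 4.83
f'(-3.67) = -248.85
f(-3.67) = 265.09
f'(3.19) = -307.03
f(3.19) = -350.27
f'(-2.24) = -74.62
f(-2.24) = 45.50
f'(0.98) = -41.65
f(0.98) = -8.15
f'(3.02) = -278.29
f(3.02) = -300.53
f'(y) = -24*y^2 - 20*y + 1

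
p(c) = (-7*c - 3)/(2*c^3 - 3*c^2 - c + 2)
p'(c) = (-7*c - 3)*(-6*c^2 + 6*c + 1)/(2*c^3 - 3*c^2 - c + 2)^2 - 7/(2*c^3 - 3*c^2 - c + 2) = (-14*c^3 + 21*c^2 + 7*c - (7*c + 3)*(-6*c^2 + 6*c + 1) - 14)/(2*c^3 - 3*c^2 - c + 2)^2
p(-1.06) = -1.64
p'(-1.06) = -4.78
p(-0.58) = 0.90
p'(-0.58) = -9.35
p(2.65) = -1.39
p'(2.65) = 1.81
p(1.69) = -10.63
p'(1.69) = 40.66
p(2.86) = -1.08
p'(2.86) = 1.23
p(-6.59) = -0.06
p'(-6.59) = -0.02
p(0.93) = -113.20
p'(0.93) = -1956.93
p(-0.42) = -0.03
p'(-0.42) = -3.97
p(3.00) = -0.92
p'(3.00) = 0.97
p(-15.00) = -0.01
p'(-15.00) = 0.00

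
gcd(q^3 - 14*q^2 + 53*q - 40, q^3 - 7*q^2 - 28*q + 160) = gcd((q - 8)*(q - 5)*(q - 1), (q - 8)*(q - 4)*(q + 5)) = q - 8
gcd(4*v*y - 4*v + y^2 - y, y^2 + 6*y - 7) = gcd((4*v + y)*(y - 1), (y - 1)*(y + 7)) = y - 1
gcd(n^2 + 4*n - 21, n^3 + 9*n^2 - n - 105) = n^2 + 4*n - 21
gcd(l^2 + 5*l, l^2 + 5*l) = l^2 + 5*l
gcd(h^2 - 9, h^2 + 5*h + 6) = h + 3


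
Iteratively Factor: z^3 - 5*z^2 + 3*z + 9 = (z - 3)*(z^2 - 2*z - 3) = (z - 3)*(z + 1)*(z - 3)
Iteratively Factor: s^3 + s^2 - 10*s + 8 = (s + 4)*(s^2 - 3*s + 2) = (s - 2)*(s + 4)*(s - 1)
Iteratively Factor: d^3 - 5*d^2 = (d - 5)*(d^2) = d*(d - 5)*(d)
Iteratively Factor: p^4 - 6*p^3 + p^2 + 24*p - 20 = (p - 5)*(p^3 - p^2 - 4*p + 4) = (p - 5)*(p + 2)*(p^2 - 3*p + 2) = (p - 5)*(p - 2)*(p + 2)*(p - 1)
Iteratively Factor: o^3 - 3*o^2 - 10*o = (o + 2)*(o^2 - 5*o) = o*(o + 2)*(o - 5)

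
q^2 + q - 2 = (q - 1)*(q + 2)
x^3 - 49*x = x*(x - 7)*(x + 7)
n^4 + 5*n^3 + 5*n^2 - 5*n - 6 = (n - 1)*(n + 1)*(n + 2)*(n + 3)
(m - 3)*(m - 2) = m^2 - 5*m + 6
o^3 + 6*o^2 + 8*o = o*(o + 2)*(o + 4)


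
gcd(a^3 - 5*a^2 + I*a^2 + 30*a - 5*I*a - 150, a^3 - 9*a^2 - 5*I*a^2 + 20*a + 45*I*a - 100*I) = a^2 + a*(-5 - 5*I) + 25*I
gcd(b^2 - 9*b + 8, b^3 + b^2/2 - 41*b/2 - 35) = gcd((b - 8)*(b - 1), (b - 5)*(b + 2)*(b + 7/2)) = 1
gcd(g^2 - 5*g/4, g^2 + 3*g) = g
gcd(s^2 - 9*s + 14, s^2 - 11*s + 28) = s - 7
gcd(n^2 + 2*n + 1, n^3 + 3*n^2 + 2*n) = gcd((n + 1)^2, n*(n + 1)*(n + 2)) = n + 1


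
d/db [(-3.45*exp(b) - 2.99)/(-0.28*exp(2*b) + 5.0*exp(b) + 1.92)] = (-0.966*exp(2*b) - 1.6744*exp(b) + 8.326)*exp(b)/(0.0784*exp(4*b) - 2.8*exp(3*b) + 23.9248*exp(2*b) + 19.2*exp(b) + 3.6864)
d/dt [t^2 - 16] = 2*t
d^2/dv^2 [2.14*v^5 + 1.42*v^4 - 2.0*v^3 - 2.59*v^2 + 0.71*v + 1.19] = 42.8*v^3 + 17.04*v^2 - 12.0*v - 5.18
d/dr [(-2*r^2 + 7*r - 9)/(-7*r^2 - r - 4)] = (51*r^2 - 110*r - 37)/(49*r^4 + 14*r^3 + 57*r^2 + 8*r + 16)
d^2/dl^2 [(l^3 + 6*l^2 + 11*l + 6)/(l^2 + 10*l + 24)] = 6*(9*l^3 + 102*l^2 + 372*l + 424)/(l^6 + 30*l^5 + 372*l^4 + 2440*l^3 + 8928*l^2 + 17280*l + 13824)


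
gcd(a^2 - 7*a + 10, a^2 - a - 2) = a - 2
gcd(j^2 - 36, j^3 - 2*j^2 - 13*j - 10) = 1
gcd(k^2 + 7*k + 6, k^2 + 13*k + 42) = k + 6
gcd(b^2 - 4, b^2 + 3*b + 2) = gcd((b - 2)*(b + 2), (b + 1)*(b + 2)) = b + 2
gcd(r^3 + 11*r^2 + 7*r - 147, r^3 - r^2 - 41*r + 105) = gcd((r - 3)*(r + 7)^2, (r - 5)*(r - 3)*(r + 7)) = r^2 + 4*r - 21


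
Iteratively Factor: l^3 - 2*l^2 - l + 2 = (l - 2)*(l^2 - 1) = (l - 2)*(l - 1)*(l + 1)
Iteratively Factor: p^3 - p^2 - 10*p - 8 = (p + 2)*(p^2 - 3*p - 4) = (p - 4)*(p + 2)*(p + 1)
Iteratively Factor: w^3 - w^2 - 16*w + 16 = (w + 4)*(w^2 - 5*w + 4) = (w - 1)*(w + 4)*(w - 4)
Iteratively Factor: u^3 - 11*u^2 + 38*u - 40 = (u - 2)*(u^2 - 9*u + 20) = (u - 4)*(u - 2)*(u - 5)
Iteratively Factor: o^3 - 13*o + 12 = (o - 1)*(o^2 + o - 12) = (o - 1)*(o + 4)*(o - 3)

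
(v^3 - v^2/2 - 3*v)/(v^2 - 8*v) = (v^2 - v/2 - 3)/(v - 8)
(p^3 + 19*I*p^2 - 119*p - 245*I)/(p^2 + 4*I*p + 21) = (p^2 + 12*I*p - 35)/(p - 3*I)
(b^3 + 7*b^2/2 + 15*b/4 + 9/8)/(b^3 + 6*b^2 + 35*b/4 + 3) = (b + 3/2)/(b + 4)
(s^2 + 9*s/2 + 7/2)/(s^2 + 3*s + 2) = (s + 7/2)/(s + 2)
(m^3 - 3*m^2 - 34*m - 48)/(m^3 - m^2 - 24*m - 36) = (m - 8)/(m - 6)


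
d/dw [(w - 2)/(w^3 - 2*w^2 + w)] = 2*(-w^2 + 3*w - 1)/(w^2*(w^3 - 3*w^2 + 3*w - 1))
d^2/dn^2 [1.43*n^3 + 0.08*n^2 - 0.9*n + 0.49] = 8.58*n + 0.16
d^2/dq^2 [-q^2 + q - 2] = -2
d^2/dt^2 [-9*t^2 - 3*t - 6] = -18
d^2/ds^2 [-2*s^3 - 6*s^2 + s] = -12*s - 12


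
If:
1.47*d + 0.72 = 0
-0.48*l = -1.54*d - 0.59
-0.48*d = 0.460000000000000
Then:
No Solution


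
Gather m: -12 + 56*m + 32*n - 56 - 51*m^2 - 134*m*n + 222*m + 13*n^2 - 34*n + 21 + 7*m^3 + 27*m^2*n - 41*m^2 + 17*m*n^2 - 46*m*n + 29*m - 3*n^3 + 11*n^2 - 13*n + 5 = 7*m^3 + m^2*(27*n - 92) + m*(17*n^2 - 180*n + 307) - 3*n^3 + 24*n^2 - 15*n - 42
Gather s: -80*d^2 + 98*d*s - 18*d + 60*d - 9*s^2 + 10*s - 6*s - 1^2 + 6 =-80*d^2 + 42*d - 9*s^2 + s*(98*d + 4) + 5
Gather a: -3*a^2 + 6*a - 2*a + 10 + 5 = -3*a^2 + 4*a + 15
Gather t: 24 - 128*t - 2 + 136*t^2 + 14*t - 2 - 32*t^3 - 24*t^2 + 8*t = -32*t^3 + 112*t^2 - 106*t + 20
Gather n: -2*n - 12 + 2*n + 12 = 0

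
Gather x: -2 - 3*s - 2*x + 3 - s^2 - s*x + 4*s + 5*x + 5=-s^2 + s + x*(3 - s) + 6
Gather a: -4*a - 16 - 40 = -4*a - 56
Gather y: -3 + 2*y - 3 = 2*y - 6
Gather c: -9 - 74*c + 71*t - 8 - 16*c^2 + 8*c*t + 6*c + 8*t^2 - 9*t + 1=-16*c^2 + c*(8*t - 68) + 8*t^2 + 62*t - 16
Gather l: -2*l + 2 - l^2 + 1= -l^2 - 2*l + 3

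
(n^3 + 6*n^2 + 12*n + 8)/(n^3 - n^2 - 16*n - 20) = (n + 2)/(n - 5)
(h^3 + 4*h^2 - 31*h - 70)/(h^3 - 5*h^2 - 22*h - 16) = (h^2 + 2*h - 35)/(h^2 - 7*h - 8)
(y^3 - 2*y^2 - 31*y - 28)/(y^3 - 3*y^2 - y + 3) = (y^2 - 3*y - 28)/(y^2 - 4*y + 3)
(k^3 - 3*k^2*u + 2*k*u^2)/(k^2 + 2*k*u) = (k^2 - 3*k*u + 2*u^2)/(k + 2*u)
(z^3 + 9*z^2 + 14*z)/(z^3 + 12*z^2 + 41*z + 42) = z/(z + 3)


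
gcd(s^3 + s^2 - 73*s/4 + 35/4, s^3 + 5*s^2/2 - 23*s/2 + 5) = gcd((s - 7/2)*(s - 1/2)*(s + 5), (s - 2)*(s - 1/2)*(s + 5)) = s^2 + 9*s/2 - 5/2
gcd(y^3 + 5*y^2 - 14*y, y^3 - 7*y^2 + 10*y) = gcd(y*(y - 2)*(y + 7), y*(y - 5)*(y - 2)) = y^2 - 2*y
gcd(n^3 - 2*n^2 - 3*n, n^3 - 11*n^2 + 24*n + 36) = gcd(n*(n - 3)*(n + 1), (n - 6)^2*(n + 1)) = n + 1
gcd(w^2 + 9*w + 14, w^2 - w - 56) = w + 7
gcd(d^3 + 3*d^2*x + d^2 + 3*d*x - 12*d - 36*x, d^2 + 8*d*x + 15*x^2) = d + 3*x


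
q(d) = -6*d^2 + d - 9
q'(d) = 1 - 12*d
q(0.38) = -9.49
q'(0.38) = -3.56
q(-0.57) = -11.52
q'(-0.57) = 7.84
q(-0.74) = -13.03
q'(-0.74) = 9.88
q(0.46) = -9.81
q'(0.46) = -4.52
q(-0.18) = -9.37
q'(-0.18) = 3.16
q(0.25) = -9.12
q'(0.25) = -2.00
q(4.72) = -137.95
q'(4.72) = -55.64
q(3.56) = -81.48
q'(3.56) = -41.72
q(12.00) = -861.00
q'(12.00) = -143.00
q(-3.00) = -66.00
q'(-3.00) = 37.00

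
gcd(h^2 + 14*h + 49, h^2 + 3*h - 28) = h + 7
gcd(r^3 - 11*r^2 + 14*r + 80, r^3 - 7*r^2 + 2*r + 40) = r^2 - 3*r - 10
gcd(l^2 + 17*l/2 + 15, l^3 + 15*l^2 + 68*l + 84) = l + 6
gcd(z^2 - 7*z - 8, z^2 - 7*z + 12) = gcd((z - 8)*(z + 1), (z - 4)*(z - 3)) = 1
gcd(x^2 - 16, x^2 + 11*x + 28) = x + 4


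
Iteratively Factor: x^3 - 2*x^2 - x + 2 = (x - 1)*(x^2 - x - 2) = (x - 2)*(x - 1)*(x + 1)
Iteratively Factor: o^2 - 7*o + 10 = (o - 5)*(o - 2)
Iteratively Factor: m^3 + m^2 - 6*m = (m)*(m^2 + m - 6) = m*(m + 3)*(m - 2)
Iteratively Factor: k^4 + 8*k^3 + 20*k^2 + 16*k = (k + 4)*(k^3 + 4*k^2 + 4*k) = (k + 2)*(k + 4)*(k^2 + 2*k) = k*(k + 2)*(k + 4)*(k + 2)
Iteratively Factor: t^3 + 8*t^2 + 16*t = (t + 4)*(t^2 + 4*t) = t*(t + 4)*(t + 4)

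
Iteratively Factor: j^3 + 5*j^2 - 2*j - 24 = (j + 4)*(j^2 + j - 6) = (j + 3)*(j + 4)*(j - 2)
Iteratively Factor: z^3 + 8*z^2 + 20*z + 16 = (z + 2)*(z^2 + 6*z + 8) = (z + 2)^2*(z + 4)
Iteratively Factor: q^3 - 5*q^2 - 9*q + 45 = (q + 3)*(q^2 - 8*q + 15) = (q - 3)*(q + 3)*(q - 5)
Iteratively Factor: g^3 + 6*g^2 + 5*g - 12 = (g + 4)*(g^2 + 2*g - 3) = (g - 1)*(g + 4)*(g + 3)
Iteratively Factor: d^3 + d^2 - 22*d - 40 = (d + 4)*(d^2 - 3*d - 10) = (d + 2)*(d + 4)*(d - 5)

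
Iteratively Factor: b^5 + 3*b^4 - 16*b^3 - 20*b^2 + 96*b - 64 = (b + 4)*(b^4 - b^3 - 12*b^2 + 28*b - 16) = (b - 2)*(b + 4)*(b^3 + b^2 - 10*b + 8) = (b - 2)^2*(b + 4)*(b^2 + 3*b - 4) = (b - 2)^2*(b - 1)*(b + 4)*(b + 4)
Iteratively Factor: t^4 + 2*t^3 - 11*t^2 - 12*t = (t + 1)*(t^3 + t^2 - 12*t) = (t + 1)*(t + 4)*(t^2 - 3*t) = (t - 3)*(t + 1)*(t + 4)*(t)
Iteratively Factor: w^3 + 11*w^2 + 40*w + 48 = (w + 4)*(w^2 + 7*w + 12) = (w + 4)^2*(w + 3)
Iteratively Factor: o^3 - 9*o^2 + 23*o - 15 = (o - 3)*(o^2 - 6*o + 5) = (o - 5)*(o - 3)*(o - 1)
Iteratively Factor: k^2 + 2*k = (k + 2)*(k)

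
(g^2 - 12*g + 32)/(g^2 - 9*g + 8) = (g - 4)/(g - 1)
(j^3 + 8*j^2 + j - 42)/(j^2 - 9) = (j^2 + 5*j - 14)/(j - 3)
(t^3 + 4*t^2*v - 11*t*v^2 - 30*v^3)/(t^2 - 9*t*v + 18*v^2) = (t^2 + 7*t*v + 10*v^2)/(t - 6*v)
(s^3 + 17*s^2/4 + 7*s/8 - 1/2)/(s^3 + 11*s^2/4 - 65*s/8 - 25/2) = (8*s^2 + 2*s - 1)/(8*s^2 - 10*s - 25)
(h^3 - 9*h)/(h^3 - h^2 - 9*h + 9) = h/(h - 1)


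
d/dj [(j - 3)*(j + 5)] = 2*j + 2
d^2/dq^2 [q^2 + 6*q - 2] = 2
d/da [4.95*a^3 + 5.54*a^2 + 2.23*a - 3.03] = 14.85*a^2 + 11.08*a + 2.23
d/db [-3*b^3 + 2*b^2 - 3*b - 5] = -9*b^2 + 4*b - 3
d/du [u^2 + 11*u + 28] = 2*u + 11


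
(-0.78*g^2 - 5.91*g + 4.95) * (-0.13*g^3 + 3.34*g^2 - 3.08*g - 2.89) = 0.1014*g^5 - 1.8369*g^4 - 17.9805*g^3 + 36.99*g^2 + 1.8339*g - 14.3055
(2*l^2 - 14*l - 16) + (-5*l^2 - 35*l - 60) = -3*l^2 - 49*l - 76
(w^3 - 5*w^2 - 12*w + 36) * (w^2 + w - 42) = w^5 - 4*w^4 - 59*w^3 + 234*w^2 + 540*w - 1512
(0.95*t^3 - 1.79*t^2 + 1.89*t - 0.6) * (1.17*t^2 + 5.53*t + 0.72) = 1.1115*t^5 + 3.1592*t^4 - 7.0034*t^3 + 8.4609*t^2 - 1.9572*t - 0.432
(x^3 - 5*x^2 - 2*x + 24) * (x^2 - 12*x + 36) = x^5 - 17*x^4 + 94*x^3 - 132*x^2 - 360*x + 864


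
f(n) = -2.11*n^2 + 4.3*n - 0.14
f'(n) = 4.3 - 4.22*n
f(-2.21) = -19.95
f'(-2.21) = 13.63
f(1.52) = 1.52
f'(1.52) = -2.11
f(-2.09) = -18.34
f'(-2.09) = 13.12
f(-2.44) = -23.19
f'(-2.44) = 14.60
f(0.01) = -0.10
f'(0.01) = 4.26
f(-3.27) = -36.76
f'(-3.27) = 18.10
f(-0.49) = -2.75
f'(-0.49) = 6.37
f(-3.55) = -42.00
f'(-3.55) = 19.28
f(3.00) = -6.23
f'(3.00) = -8.36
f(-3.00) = -32.03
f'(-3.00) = 16.96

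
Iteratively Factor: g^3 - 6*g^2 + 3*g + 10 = (g - 2)*(g^2 - 4*g - 5) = (g - 2)*(g + 1)*(g - 5)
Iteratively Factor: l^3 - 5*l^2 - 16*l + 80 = (l - 5)*(l^2 - 16) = (l - 5)*(l - 4)*(l + 4)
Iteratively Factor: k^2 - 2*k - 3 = (k - 3)*(k + 1)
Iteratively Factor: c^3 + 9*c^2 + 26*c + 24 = (c + 3)*(c^2 + 6*c + 8) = (c + 2)*(c + 3)*(c + 4)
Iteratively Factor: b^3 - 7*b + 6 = (b - 1)*(b^2 + b - 6) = (b - 2)*(b - 1)*(b + 3)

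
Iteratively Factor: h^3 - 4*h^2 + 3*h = (h)*(h^2 - 4*h + 3) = h*(h - 1)*(h - 3)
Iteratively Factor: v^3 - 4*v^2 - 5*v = (v + 1)*(v^2 - 5*v) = v*(v + 1)*(v - 5)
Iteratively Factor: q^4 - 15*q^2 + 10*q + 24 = (q + 1)*(q^3 - q^2 - 14*q + 24) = (q - 2)*(q + 1)*(q^2 + q - 12) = (q - 2)*(q + 1)*(q + 4)*(q - 3)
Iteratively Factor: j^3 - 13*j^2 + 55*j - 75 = (j - 5)*(j^2 - 8*j + 15) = (j - 5)^2*(j - 3)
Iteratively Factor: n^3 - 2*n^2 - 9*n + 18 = (n + 3)*(n^2 - 5*n + 6) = (n - 3)*(n + 3)*(n - 2)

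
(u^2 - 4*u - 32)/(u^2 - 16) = (u - 8)/(u - 4)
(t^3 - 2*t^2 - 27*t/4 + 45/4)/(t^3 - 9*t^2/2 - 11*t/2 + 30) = (t - 3/2)/(t - 4)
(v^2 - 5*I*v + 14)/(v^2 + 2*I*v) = (v - 7*I)/v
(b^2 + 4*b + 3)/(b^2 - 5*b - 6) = (b + 3)/(b - 6)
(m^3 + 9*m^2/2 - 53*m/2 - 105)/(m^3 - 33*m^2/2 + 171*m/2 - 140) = (2*m^2 + 19*m + 42)/(2*m^2 - 23*m + 56)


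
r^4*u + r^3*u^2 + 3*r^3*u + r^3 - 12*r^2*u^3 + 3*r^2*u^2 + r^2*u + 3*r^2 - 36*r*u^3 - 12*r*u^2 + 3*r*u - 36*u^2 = (r + 3)*(r - 3*u)*(r + 4*u)*(r*u + 1)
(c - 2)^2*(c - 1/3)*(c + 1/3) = c^4 - 4*c^3 + 35*c^2/9 + 4*c/9 - 4/9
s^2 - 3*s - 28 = (s - 7)*(s + 4)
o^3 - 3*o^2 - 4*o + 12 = (o - 3)*(o - 2)*(o + 2)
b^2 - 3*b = b*(b - 3)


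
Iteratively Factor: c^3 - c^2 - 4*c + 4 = (c + 2)*(c^2 - 3*c + 2) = (c - 2)*(c + 2)*(c - 1)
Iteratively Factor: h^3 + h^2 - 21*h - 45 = (h - 5)*(h^2 + 6*h + 9) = (h - 5)*(h + 3)*(h + 3)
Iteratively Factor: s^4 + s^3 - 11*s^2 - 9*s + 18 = (s - 3)*(s^3 + 4*s^2 + s - 6) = (s - 3)*(s - 1)*(s^2 + 5*s + 6) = (s - 3)*(s - 1)*(s + 3)*(s + 2)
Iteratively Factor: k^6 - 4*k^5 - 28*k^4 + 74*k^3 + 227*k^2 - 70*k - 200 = (k - 5)*(k^5 + k^4 - 23*k^3 - 41*k^2 + 22*k + 40) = (k - 5)*(k + 1)*(k^4 - 23*k^2 - 18*k + 40) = (k - 5)*(k - 1)*(k + 1)*(k^3 + k^2 - 22*k - 40) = (k - 5)*(k - 1)*(k + 1)*(k + 4)*(k^2 - 3*k - 10) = (k - 5)^2*(k - 1)*(k + 1)*(k + 4)*(k + 2)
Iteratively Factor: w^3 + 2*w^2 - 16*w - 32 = (w - 4)*(w^2 + 6*w + 8) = (w - 4)*(w + 4)*(w + 2)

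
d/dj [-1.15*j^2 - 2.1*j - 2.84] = -2.3*j - 2.1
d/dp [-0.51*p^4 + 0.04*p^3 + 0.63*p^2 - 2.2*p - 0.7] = -2.04*p^3 + 0.12*p^2 + 1.26*p - 2.2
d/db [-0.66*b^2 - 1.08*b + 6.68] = -1.32*b - 1.08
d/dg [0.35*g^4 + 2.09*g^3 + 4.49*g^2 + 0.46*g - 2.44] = 1.4*g^3 + 6.27*g^2 + 8.98*g + 0.46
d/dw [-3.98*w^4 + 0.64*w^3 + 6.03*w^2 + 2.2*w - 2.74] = -15.92*w^3 + 1.92*w^2 + 12.06*w + 2.2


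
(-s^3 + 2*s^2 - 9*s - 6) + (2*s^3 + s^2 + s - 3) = s^3 + 3*s^2 - 8*s - 9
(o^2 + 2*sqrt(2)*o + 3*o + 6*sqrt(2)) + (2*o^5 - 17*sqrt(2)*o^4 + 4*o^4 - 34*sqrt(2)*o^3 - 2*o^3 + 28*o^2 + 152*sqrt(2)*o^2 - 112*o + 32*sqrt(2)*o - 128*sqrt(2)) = 2*o^5 - 17*sqrt(2)*o^4 + 4*o^4 - 34*sqrt(2)*o^3 - 2*o^3 + 29*o^2 + 152*sqrt(2)*o^2 - 109*o + 34*sqrt(2)*o - 122*sqrt(2)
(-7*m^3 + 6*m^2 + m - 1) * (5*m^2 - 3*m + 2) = -35*m^5 + 51*m^4 - 27*m^3 + 4*m^2 + 5*m - 2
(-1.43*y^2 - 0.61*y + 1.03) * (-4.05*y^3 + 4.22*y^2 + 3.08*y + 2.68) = 5.7915*y^5 - 3.5641*y^4 - 11.1501*y^3 - 1.3646*y^2 + 1.5376*y + 2.7604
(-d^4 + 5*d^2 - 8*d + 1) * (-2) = 2*d^4 - 10*d^2 + 16*d - 2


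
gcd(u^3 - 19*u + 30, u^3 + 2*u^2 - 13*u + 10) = u^2 + 3*u - 10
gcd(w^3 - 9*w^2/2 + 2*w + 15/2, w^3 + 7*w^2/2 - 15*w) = w - 5/2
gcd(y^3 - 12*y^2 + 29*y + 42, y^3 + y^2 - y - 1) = y + 1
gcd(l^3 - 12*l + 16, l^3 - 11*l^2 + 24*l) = 1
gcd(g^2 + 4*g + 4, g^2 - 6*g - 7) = 1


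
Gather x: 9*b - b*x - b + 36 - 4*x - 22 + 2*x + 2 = 8*b + x*(-b - 2) + 16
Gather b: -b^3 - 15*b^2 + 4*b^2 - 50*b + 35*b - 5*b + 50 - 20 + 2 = -b^3 - 11*b^2 - 20*b + 32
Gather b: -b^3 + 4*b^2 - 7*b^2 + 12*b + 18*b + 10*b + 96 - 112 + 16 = -b^3 - 3*b^2 + 40*b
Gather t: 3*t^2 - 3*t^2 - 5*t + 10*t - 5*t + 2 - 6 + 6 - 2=0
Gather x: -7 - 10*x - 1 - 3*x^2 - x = -3*x^2 - 11*x - 8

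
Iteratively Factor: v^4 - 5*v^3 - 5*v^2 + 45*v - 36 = (v - 4)*(v^3 - v^2 - 9*v + 9) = (v - 4)*(v - 1)*(v^2 - 9) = (v - 4)*(v - 3)*(v - 1)*(v + 3)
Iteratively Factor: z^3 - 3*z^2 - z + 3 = (z - 1)*(z^2 - 2*z - 3) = (z - 1)*(z + 1)*(z - 3)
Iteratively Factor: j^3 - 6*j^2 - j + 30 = (j - 5)*(j^2 - j - 6) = (j - 5)*(j - 3)*(j + 2)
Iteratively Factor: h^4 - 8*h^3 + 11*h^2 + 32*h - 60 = (h - 2)*(h^3 - 6*h^2 - h + 30) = (h - 2)*(h + 2)*(h^2 - 8*h + 15) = (h - 3)*(h - 2)*(h + 2)*(h - 5)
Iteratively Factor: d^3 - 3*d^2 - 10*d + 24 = (d + 3)*(d^2 - 6*d + 8) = (d - 4)*(d + 3)*(d - 2)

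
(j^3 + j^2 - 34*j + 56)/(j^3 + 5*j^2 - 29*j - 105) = (j^2 - 6*j + 8)/(j^2 - 2*j - 15)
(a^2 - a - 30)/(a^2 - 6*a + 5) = (a^2 - a - 30)/(a^2 - 6*a + 5)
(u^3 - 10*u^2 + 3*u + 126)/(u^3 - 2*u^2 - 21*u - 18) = (u - 7)/(u + 1)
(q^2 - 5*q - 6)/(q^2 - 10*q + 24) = (q + 1)/(q - 4)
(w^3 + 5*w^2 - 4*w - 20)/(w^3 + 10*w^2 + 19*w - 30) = (w^2 - 4)/(w^2 + 5*w - 6)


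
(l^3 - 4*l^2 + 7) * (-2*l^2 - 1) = -2*l^5 + 8*l^4 - l^3 - 10*l^2 - 7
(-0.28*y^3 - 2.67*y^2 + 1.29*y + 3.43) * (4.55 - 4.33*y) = 1.2124*y^4 + 10.2871*y^3 - 17.7342*y^2 - 8.9824*y + 15.6065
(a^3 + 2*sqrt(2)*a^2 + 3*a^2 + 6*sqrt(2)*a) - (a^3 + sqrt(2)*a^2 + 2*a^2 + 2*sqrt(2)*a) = a^2 + sqrt(2)*a^2 + 4*sqrt(2)*a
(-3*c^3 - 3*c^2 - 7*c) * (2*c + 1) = -6*c^4 - 9*c^3 - 17*c^2 - 7*c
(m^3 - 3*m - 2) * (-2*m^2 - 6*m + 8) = -2*m^5 - 6*m^4 + 14*m^3 + 22*m^2 - 12*m - 16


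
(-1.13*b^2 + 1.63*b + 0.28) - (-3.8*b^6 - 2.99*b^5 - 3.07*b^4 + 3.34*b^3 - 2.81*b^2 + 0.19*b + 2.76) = 3.8*b^6 + 2.99*b^5 + 3.07*b^4 - 3.34*b^3 + 1.68*b^2 + 1.44*b - 2.48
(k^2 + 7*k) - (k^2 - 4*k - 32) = 11*k + 32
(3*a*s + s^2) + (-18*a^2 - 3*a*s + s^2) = -18*a^2 + 2*s^2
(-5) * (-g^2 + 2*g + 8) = 5*g^2 - 10*g - 40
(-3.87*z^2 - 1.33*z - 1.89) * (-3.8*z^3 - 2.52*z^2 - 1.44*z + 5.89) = 14.706*z^5 + 14.8064*z^4 + 16.1064*z^3 - 16.1163*z^2 - 5.1121*z - 11.1321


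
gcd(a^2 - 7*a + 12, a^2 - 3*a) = a - 3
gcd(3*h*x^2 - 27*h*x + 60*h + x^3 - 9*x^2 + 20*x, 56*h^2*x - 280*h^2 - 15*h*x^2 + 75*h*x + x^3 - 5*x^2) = x - 5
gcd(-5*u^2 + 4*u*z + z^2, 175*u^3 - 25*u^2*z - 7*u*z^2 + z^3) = 5*u + z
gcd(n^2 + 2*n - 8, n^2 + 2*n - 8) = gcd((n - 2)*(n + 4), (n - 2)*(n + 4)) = n^2 + 2*n - 8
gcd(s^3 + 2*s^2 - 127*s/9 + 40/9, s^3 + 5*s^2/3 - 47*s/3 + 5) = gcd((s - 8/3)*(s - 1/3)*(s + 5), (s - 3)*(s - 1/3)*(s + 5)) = s^2 + 14*s/3 - 5/3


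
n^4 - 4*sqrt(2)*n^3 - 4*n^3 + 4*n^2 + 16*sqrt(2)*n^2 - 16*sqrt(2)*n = n*(n - 2)^2*(n - 4*sqrt(2))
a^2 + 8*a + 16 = (a + 4)^2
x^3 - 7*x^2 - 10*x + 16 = (x - 8)*(x - 1)*(x + 2)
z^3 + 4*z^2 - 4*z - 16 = (z - 2)*(z + 2)*(z + 4)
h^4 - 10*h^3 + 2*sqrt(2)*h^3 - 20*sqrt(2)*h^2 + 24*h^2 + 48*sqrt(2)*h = h*(h - 6)*(h - 4)*(h + 2*sqrt(2))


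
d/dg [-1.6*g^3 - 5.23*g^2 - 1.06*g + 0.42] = -4.8*g^2 - 10.46*g - 1.06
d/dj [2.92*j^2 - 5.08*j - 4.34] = 5.84*j - 5.08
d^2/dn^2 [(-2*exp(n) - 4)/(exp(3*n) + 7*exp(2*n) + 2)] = 2*(((exp(n) + 2)*(9*exp(n) + 28) + 2*(3*exp(n) + 14)*exp(n))*(exp(3*n) + 7*exp(2*n) + 2)*exp(n) - 2*(exp(n) + 2)*(3*exp(n) + 14)^2*exp(3*n) - (exp(3*n) + 7*exp(2*n) + 2)^2)*exp(n)/(exp(3*n) + 7*exp(2*n) + 2)^3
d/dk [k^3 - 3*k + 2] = 3*k^2 - 3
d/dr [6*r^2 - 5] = 12*r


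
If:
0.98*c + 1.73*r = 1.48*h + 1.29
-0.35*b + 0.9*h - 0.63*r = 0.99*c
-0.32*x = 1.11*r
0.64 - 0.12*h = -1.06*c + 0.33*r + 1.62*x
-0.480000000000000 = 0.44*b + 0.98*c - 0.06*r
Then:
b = -4.39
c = 1.45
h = -0.40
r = -0.42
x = 1.46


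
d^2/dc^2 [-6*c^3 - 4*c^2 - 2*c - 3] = -36*c - 8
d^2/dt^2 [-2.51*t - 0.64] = 0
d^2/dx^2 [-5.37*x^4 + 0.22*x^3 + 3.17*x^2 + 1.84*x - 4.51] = -64.44*x^2 + 1.32*x + 6.34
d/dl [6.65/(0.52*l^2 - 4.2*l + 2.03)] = (27.93 - 6.916*l)/(0.52*l^2 - 4.2*l + 2.03)^2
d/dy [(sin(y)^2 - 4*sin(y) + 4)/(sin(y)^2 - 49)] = 2*(2*sin(y)^2 - 53*sin(y) + 98)*cos(y)/((sin(y) - 7)^2*(sin(y) + 7)^2)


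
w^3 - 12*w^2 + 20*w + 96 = (w - 8)*(w - 6)*(w + 2)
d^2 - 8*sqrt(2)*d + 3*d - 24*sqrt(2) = (d + 3)*(d - 8*sqrt(2))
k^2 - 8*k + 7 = (k - 7)*(k - 1)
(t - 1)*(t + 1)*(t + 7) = t^3 + 7*t^2 - t - 7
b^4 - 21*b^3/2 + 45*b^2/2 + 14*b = b*(b - 7)*(b - 4)*(b + 1/2)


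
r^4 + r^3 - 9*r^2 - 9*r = r*(r - 3)*(r + 1)*(r + 3)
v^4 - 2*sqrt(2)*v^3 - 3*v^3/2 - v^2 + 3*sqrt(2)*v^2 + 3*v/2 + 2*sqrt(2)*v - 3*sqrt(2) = (v - 3/2)*(v - 1)*(v + 1)*(v - 2*sqrt(2))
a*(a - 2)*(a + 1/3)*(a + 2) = a^4 + a^3/3 - 4*a^2 - 4*a/3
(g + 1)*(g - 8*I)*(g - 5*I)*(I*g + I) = I*g^4 + 13*g^3 + 2*I*g^3 + 26*g^2 - 39*I*g^2 + 13*g - 80*I*g - 40*I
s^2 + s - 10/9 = (s - 2/3)*(s + 5/3)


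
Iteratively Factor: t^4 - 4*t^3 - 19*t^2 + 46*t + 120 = (t - 4)*(t^3 - 19*t - 30) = (t - 4)*(t + 3)*(t^2 - 3*t - 10) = (t - 4)*(t + 2)*(t + 3)*(t - 5)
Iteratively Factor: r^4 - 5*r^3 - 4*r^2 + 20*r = (r - 5)*(r^3 - 4*r) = (r - 5)*(r - 2)*(r^2 + 2*r) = r*(r - 5)*(r - 2)*(r + 2)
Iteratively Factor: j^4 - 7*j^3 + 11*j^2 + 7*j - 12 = (j + 1)*(j^3 - 8*j^2 + 19*j - 12) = (j - 3)*(j + 1)*(j^2 - 5*j + 4) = (j - 4)*(j - 3)*(j + 1)*(j - 1)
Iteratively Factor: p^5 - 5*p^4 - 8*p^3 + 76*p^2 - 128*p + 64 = (p + 4)*(p^4 - 9*p^3 + 28*p^2 - 36*p + 16) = (p - 2)*(p + 4)*(p^3 - 7*p^2 + 14*p - 8) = (p - 2)*(p - 1)*(p + 4)*(p^2 - 6*p + 8) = (p - 4)*(p - 2)*(p - 1)*(p + 4)*(p - 2)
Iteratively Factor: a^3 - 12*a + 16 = (a + 4)*(a^2 - 4*a + 4) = (a - 2)*(a + 4)*(a - 2)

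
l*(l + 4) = l^2 + 4*l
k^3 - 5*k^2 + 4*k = k*(k - 4)*(k - 1)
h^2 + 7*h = h*(h + 7)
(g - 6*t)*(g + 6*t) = g^2 - 36*t^2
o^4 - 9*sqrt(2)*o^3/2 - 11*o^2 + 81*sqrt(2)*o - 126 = (o - 7*sqrt(2)/2)*(o - 3*sqrt(2))*(o - sqrt(2))*(o + 3*sqrt(2))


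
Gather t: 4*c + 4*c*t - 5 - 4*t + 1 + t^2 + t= 4*c + t^2 + t*(4*c - 3) - 4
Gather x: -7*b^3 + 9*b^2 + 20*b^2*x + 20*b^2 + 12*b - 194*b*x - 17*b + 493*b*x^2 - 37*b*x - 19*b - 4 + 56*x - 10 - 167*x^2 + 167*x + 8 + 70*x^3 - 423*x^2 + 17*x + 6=-7*b^3 + 29*b^2 - 24*b + 70*x^3 + x^2*(493*b - 590) + x*(20*b^2 - 231*b + 240)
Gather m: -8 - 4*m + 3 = -4*m - 5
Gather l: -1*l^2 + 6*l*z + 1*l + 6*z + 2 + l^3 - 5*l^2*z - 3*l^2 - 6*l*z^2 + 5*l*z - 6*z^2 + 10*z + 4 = l^3 + l^2*(-5*z - 4) + l*(-6*z^2 + 11*z + 1) - 6*z^2 + 16*z + 6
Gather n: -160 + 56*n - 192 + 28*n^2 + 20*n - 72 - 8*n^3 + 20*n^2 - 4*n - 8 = -8*n^3 + 48*n^2 + 72*n - 432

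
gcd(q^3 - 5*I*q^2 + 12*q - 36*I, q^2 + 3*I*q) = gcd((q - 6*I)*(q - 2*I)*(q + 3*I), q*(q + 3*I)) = q + 3*I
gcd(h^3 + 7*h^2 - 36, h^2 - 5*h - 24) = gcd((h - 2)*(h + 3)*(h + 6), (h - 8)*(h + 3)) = h + 3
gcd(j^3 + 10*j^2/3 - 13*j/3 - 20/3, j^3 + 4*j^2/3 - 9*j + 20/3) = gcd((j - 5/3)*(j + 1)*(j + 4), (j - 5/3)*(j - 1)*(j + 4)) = j^2 + 7*j/3 - 20/3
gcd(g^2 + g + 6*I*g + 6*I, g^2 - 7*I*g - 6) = 1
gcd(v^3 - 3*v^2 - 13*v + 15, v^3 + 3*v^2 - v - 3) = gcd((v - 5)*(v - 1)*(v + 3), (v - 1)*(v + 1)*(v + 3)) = v^2 + 2*v - 3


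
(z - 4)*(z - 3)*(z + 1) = z^3 - 6*z^2 + 5*z + 12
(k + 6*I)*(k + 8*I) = k^2 + 14*I*k - 48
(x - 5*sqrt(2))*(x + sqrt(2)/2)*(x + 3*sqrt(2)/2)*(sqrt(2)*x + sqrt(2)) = sqrt(2)*x^4 - 6*x^3 + sqrt(2)*x^3 - 37*sqrt(2)*x^2/2 - 6*x^2 - 37*sqrt(2)*x/2 - 15*x - 15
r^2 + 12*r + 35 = (r + 5)*(r + 7)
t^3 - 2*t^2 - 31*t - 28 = (t - 7)*(t + 1)*(t + 4)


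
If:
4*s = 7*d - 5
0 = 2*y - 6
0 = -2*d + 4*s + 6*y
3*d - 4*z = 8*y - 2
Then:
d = -13/5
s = -29/5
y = 3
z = -149/20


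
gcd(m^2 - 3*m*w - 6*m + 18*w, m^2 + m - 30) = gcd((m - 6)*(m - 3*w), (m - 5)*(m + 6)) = 1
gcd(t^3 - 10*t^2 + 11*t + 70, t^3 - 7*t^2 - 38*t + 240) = t - 5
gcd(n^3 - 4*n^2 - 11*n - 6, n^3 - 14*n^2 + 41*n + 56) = n + 1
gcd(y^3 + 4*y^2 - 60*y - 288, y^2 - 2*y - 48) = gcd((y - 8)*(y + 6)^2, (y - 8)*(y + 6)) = y^2 - 2*y - 48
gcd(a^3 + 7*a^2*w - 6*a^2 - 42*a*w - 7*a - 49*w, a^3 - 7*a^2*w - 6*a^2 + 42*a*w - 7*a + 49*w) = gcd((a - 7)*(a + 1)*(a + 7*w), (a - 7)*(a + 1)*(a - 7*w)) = a^2 - 6*a - 7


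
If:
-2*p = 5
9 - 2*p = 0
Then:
No Solution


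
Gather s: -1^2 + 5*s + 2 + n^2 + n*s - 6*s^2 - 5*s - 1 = n^2 + n*s - 6*s^2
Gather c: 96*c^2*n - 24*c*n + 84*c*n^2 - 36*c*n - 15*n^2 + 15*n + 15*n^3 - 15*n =96*c^2*n + c*(84*n^2 - 60*n) + 15*n^3 - 15*n^2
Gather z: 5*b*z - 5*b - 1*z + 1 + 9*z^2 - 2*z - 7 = -5*b + 9*z^2 + z*(5*b - 3) - 6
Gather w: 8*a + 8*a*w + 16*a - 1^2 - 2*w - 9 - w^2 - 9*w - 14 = 24*a - w^2 + w*(8*a - 11) - 24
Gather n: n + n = 2*n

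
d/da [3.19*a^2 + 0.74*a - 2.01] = 6.38*a + 0.74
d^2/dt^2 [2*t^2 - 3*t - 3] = 4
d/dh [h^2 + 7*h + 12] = 2*h + 7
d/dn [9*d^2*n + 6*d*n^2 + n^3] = 9*d^2 + 12*d*n + 3*n^2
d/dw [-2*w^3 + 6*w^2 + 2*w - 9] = -6*w^2 + 12*w + 2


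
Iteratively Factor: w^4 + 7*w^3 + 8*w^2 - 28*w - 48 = (w - 2)*(w^3 + 9*w^2 + 26*w + 24) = (w - 2)*(w + 4)*(w^2 + 5*w + 6) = (w - 2)*(w + 2)*(w + 4)*(w + 3)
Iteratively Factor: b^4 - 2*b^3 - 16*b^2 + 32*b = (b)*(b^3 - 2*b^2 - 16*b + 32) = b*(b - 2)*(b^2 - 16) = b*(b - 2)*(b + 4)*(b - 4)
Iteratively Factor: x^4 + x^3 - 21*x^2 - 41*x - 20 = (x + 1)*(x^3 - 21*x - 20) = (x - 5)*(x + 1)*(x^2 + 5*x + 4) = (x - 5)*(x + 1)*(x + 4)*(x + 1)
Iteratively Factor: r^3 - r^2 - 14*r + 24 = (r + 4)*(r^2 - 5*r + 6) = (r - 2)*(r + 4)*(r - 3)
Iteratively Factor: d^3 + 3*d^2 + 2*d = (d)*(d^2 + 3*d + 2) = d*(d + 1)*(d + 2)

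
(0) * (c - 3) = 0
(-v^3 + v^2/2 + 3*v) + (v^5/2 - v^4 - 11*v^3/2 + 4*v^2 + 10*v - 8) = v^5/2 - v^4 - 13*v^3/2 + 9*v^2/2 + 13*v - 8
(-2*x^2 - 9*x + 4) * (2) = -4*x^2 - 18*x + 8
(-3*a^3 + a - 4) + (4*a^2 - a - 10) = -3*a^3 + 4*a^2 - 14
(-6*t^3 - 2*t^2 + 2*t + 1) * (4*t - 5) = -24*t^4 + 22*t^3 + 18*t^2 - 6*t - 5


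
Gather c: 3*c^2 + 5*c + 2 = 3*c^2 + 5*c + 2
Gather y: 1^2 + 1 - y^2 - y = -y^2 - y + 2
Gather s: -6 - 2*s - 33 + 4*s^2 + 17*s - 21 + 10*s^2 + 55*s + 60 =14*s^2 + 70*s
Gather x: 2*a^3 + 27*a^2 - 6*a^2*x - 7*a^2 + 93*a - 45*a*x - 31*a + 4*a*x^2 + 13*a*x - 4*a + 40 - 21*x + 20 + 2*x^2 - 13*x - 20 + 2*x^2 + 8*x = 2*a^3 + 20*a^2 + 58*a + x^2*(4*a + 4) + x*(-6*a^2 - 32*a - 26) + 40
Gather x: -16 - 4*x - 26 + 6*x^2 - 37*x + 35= 6*x^2 - 41*x - 7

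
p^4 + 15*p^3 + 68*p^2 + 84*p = p*(p + 2)*(p + 6)*(p + 7)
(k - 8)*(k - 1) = k^2 - 9*k + 8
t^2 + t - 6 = (t - 2)*(t + 3)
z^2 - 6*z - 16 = (z - 8)*(z + 2)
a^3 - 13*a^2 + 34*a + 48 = (a - 8)*(a - 6)*(a + 1)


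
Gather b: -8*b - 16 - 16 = -8*b - 32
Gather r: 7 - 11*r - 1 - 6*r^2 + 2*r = -6*r^2 - 9*r + 6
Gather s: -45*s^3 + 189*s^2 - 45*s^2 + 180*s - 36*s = -45*s^3 + 144*s^2 + 144*s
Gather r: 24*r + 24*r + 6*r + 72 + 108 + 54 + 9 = 54*r + 243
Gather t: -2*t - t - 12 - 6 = -3*t - 18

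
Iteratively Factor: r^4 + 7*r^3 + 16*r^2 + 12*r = (r + 2)*(r^3 + 5*r^2 + 6*r) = r*(r + 2)*(r^2 + 5*r + 6) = r*(r + 2)^2*(r + 3)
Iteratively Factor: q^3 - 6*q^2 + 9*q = (q - 3)*(q^2 - 3*q) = q*(q - 3)*(q - 3)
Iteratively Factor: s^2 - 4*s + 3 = (s - 1)*(s - 3)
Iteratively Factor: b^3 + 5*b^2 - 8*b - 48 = (b - 3)*(b^2 + 8*b + 16) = (b - 3)*(b + 4)*(b + 4)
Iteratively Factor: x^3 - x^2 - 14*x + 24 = (x + 4)*(x^2 - 5*x + 6) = (x - 3)*(x + 4)*(x - 2)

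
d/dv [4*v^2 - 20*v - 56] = 8*v - 20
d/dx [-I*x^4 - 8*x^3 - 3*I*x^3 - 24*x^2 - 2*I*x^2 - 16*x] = -4*I*x^3 - 3*x^2*(8 + 3*I) - 4*x*(12 + I) - 16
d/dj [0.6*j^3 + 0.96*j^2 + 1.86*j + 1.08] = 1.8*j^2 + 1.92*j + 1.86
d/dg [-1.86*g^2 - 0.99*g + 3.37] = -3.72*g - 0.99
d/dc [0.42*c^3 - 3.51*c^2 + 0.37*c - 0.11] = 1.26*c^2 - 7.02*c + 0.37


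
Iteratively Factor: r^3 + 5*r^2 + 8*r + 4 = (r + 1)*(r^2 + 4*r + 4) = (r + 1)*(r + 2)*(r + 2)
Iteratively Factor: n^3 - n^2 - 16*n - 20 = (n + 2)*(n^2 - 3*n - 10) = (n + 2)^2*(n - 5)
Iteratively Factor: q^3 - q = (q - 1)*(q^2 + q) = (q - 1)*(q + 1)*(q)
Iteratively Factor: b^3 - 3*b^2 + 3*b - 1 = (b - 1)*(b^2 - 2*b + 1) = (b - 1)^2*(b - 1)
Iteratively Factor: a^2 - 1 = (a + 1)*(a - 1)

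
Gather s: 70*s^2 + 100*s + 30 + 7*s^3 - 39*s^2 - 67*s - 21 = 7*s^3 + 31*s^2 + 33*s + 9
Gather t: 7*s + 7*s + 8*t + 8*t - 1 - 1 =14*s + 16*t - 2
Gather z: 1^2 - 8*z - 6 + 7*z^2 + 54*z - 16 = 7*z^2 + 46*z - 21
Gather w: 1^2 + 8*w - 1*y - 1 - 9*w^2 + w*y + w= -9*w^2 + w*(y + 9) - y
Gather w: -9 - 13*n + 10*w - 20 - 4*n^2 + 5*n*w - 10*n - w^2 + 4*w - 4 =-4*n^2 - 23*n - w^2 + w*(5*n + 14) - 33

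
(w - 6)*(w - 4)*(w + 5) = w^3 - 5*w^2 - 26*w + 120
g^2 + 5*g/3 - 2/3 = (g - 1/3)*(g + 2)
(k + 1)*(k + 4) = k^2 + 5*k + 4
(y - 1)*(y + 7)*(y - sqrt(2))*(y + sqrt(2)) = y^4 + 6*y^3 - 9*y^2 - 12*y + 14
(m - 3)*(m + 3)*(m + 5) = m^3 + 5*m^2 - 9*m - 45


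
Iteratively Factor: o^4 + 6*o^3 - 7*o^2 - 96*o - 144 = (o + 3)*(o^3 + 3*o^2 - 16*o - 48) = (o + 3)^2*(o^2 - 16) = (o - 4)*(o + 3)^2*(o + 4)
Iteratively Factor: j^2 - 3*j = (j - 3)*(j)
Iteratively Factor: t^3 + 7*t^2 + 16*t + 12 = (t + 2)*(t^2 + 5*t + 6) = (t + 2)^2*(t + 3)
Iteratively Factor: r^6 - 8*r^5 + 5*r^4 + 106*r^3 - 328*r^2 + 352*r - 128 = (r - 1)*(r^5 - 7*r^4 - 2*r^3 + 104*r^2 - 224*r + 128) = (r - 4)*(r - 1)*(r^4 - 3*r^3 - 14*r^2 + 48*r - 32) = (r - 4)^2*(r - 1)*(r^3 + r^2 - 10*r + 8) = (r - 4)^2*(r - 2)*(r - 1)*(r^2 + 3*r - 4) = (r - 4)^2*(r - 2)*(r - 1)*(r + 4)*(r - 1)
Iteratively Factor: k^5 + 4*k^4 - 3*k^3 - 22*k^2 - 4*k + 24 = (k - 1)*(k^4 + 5*k^3 + 2*k^2 - 20*k - 24) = (k - 2)*(k - 1)*(k^3 + 7*k^2 + 16*k + 12) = (k - 2)*(k - 1)*(k + 2)*(k^2 + 5*k + 6) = (k - 2)*(k - 1)*(k + 2)^2*(k + 3)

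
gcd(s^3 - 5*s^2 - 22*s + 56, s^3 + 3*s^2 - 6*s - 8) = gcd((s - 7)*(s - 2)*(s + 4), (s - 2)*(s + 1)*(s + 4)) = s^2 + 2*s - 8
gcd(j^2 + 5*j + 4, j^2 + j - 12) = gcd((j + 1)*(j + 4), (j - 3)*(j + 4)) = j + 4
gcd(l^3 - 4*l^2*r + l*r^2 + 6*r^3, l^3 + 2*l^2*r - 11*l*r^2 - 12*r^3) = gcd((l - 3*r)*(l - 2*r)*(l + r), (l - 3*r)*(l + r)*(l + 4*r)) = -l^2 + 2*l*r + 3*r^2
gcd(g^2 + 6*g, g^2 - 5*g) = g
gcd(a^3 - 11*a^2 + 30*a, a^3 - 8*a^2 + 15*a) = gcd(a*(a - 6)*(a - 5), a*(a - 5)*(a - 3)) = a^2 - 5*a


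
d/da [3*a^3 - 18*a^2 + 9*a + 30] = 9*a^2 - 36*a + 9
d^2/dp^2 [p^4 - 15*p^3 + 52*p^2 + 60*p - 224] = 12*p^2 - 90*p + 104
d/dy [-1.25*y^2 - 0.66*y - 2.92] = -2.5*y - 0.66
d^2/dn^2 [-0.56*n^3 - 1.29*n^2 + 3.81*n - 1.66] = -3.36*n - 2.58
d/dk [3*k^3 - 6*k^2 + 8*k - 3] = 9*k^2 - 12*k + 8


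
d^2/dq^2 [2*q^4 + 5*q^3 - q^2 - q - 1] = 24*q^2 + 30*q - 2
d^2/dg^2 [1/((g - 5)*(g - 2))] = 2*((g - 5)^2 + (g - 5)*(g - 2) + (g - 2)^2)/((g - 5)^3*(g - 2)^3)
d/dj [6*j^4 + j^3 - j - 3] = 24*j^3 + 3*j^2 - 1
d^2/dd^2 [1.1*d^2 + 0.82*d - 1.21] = 2.20000000000000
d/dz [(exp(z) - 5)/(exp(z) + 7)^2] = (17 - exp(z))*exp(z)/(exp(z) + 7)^3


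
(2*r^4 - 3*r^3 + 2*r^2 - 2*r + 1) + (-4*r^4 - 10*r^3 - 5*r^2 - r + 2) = -2*r^4 - 13*r^3 - 3*r^2 - 3*r + 3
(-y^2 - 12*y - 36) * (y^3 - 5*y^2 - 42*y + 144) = -y^5 - 7*y^4 + 66*y^3 + 540*y^2 - 216*y - 5184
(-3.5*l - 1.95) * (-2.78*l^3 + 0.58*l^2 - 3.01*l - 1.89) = 9.73*l^4 + 3.391*l^3 + 9.404*l^2 + 12.4845*l + 3.6855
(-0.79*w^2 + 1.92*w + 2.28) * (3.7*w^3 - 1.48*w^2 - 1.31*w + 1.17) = -2.923*w^5 + 8.2732*w^4 + 6.6293*w^3 - 6.8139*w^2 - 0.7404*w + 2.6676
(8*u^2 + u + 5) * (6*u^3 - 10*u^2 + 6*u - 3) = 48*u^5 - 74*u^4 + 68*u^3 - 68*u^2 + 27*u - 15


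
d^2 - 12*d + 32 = (d - 8)*(d - 4)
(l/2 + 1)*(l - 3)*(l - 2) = l^3/2 - 3*l^2/2 - 2*l + 6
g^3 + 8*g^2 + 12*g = g*(g + 2)*(g + 6)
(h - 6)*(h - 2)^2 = h^3 - 10*h^2 + 28*h - 24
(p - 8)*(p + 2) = p^2 - 6*p - 16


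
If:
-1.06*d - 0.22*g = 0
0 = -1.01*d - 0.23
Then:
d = -0.23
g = 1.10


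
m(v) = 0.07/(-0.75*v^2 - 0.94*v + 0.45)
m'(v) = 0.07*(1.5*v + 0.94)/(-0.75*v^2 - 0.94*v + 0.45)^2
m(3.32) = -0.01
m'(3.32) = 0.00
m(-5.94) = -0.00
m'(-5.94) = -0.00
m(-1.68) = -0.80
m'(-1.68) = -14.41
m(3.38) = -0.01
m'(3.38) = 0.00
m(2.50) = -0.01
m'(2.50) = 0.01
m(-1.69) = -0.68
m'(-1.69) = -10.43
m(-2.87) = -0.02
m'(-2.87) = -0.03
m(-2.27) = -0.05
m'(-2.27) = -0.11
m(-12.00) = -0.00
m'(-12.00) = -0.00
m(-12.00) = -0.00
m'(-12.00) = -0.00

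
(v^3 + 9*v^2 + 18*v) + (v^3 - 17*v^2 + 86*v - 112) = 2*v^3 - 8*v^2 + 104*v - 112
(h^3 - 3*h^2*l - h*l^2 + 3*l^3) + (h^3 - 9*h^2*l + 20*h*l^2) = 2*h^3 - 12*h^2*l + 19*h*l^2 + 3*l^3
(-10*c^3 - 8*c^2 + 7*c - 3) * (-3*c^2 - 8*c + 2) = 30*c^5 + 104*c^4 + 23*c^3 - 63*c^2 + 38*c - 6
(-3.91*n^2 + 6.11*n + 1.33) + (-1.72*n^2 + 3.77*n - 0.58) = -5.63*n^2 + 9.88*n + 0.75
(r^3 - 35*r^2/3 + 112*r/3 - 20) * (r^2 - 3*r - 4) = r^5 - 44*r^4/3 + 205*r^3/3 - 256*r^2/3 - 268*r/3 + 80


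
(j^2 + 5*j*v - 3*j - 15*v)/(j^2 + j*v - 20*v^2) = (3 - j)/(-j + 4*v)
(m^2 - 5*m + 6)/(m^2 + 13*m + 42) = (m^2 - 5*m + 6)/(m^2 + 13*m + 42)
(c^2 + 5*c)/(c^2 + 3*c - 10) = c/(c - 2)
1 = 1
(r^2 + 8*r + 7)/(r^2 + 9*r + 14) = (r + 1)/(r + 2)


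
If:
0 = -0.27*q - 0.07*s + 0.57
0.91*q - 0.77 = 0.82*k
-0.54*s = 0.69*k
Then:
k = 2.22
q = 2.85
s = -2.84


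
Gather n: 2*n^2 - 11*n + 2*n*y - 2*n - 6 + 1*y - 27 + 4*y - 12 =2*n^2 + n*(2*y - 13) + 5*y - 45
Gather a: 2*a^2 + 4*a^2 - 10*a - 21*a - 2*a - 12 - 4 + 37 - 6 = 6*a^2 - 33*a + 15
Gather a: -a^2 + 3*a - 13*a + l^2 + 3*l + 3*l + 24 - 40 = -a^2 - 10*a + l^2 + 6*l - 16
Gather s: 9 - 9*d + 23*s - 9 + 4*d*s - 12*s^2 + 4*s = -9*d - 12*s^2 + s*(4*d + 27)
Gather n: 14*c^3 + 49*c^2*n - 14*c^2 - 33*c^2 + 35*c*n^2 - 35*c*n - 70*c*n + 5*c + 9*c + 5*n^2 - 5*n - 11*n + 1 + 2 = 14*c^3 - 47*c^2 + 14*c + n^2*(35*c + 5) + n*(49*c^2 - 105*c - 16) + 3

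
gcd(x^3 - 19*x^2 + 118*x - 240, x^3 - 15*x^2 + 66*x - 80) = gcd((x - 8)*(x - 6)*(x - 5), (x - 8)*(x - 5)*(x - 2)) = x^2 - 13*x + 40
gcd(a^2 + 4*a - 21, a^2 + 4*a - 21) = a^2 + 4*a - 21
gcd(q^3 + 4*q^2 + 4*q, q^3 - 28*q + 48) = 1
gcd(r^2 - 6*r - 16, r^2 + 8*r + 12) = r + 2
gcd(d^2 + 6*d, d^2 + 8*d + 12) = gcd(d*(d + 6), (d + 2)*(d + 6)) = d + 6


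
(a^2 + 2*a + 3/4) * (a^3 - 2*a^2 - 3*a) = a^5 - 25*a^3/4 - 15*a^2/2 - 9*a/4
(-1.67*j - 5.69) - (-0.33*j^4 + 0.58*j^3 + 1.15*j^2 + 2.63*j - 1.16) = 0.33*j^4 - 0.58*j^3 - 1.15*j^2 - 4.3*j - 4.53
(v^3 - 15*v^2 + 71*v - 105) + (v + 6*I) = v^3 - 15*v^2 + 72*v - 105 + 6*I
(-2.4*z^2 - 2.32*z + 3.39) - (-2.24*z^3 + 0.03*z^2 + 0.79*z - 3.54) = 2.24*z^3 - 2.43*z^2 - 3.11*z + 6.93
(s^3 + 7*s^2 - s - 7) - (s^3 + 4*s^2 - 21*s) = 3*s^2 + 20*s - 7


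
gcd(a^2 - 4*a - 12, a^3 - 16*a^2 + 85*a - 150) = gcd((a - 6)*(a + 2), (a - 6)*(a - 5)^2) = a - 6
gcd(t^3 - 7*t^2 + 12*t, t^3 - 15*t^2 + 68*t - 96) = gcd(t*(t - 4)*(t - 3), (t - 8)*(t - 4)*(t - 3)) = t^2 - 7*t + 12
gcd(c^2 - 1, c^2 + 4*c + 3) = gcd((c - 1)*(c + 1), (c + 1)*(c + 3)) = c + 1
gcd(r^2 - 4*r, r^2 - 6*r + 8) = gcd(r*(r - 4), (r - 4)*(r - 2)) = r - 4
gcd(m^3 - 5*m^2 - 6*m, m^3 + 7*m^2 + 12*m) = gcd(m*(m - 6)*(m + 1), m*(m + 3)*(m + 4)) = m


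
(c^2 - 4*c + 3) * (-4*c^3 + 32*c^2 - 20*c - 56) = -4*c^5 + 48*c^4 - 160*c^3 + 120*c^2 + 164*c - 168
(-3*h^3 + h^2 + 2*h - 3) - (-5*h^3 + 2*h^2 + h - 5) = 2*h^3 - h^2 + h + 2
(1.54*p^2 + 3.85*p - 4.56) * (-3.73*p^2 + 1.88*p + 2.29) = -5.7442*p^4 - 11.4653*p^3 + 27.7734*p^2 + 0.2437*p - 10.4424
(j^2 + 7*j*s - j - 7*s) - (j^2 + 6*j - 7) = 7*j*s - 7*j - 7*s + 7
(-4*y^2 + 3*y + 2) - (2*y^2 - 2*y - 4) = -6*y^2 + 5*y + 6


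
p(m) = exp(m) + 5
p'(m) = exp(m)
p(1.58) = 9.85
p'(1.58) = 4.85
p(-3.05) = 5.05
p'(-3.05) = 0.05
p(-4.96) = 5.01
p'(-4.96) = 0.01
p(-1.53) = 5.22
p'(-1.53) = 0.22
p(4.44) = 89.77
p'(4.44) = 84.77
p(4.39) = 85.64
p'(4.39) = 80.64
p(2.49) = 17.06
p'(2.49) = 12.06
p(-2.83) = 5.06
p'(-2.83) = 0.06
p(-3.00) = 5.05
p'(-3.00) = 0.05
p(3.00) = 25.09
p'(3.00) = 20.09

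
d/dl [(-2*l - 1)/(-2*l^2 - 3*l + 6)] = (4*l^2 + 6*l - (2*l + 1)*(4*l + 3) - 12)/(2*l^2 + 3*l - 6)^2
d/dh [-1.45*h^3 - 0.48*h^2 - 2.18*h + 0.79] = -4.35*h^2 - 0.96*h - 2.18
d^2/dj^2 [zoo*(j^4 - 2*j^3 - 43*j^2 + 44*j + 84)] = zoo*(j^2 + j + 1)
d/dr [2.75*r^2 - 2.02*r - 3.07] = 5.5*r - 2.02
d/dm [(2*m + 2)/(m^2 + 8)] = 2*(m^2 - 2*m*(m + 1) + 8)/(m^2 + 8)^2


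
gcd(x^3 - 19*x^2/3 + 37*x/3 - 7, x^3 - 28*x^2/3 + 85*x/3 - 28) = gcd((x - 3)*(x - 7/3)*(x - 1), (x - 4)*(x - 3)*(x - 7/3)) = x^2 - 16*x/3 + 7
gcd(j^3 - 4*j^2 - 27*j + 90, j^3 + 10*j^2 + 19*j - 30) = j + 5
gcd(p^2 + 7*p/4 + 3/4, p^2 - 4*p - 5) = p + 1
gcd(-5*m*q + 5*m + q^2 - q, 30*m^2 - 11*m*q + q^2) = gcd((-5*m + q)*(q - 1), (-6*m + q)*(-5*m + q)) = -5*m + q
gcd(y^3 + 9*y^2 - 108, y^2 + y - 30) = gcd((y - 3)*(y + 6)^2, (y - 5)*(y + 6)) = y + 6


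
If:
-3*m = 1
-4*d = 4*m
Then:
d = 1/3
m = -1/3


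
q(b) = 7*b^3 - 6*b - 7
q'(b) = 21*b^2 - 6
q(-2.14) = -62.76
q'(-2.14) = 90.17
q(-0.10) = -6.41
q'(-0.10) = -5.79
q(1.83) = 24.92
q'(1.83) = 64.33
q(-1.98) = -49.46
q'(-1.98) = 76.33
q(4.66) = 673.40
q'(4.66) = 450.03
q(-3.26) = -229.96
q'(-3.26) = 217.18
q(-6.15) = -1598.36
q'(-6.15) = 788.27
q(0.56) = -9.13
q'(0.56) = 0.59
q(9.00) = 5042.00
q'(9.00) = 1695.00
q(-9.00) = -5056.00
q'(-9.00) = 1695.00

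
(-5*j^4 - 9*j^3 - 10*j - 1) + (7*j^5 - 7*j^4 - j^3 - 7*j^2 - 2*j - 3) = 7*j^5 - 12*j^4 - 10*j^3 - 7*j^2 - 12*j - 4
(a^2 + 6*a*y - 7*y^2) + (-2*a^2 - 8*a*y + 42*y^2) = -a^2 - 2*a*y + 35*y^2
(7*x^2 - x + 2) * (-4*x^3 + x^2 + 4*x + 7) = -28*x^5 + 11*x^4 + 19*x^3 + 47*x^2 + x + 14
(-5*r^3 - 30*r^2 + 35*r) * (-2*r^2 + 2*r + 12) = 10*r^5 + 50*r^4 - 190*r^3 - 290*r^2 + 420*r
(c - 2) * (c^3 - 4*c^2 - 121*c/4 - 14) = c^4 - 6*c^3 - 89*c^2/4 + 93*c/2 + 28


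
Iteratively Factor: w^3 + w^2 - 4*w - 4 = (w + 2)*(w^2 - w - 2) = (w + 1)*(w + 2)*(w - 2)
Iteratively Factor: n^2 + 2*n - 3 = (n - 1)*(n + 3)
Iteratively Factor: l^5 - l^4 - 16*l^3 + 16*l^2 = (l - 1)*(l^4 - 16*l^2) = l*(l - 1)*(l^3 - 16*l) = l^2*(l - 1)*(l^2 - 16) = l^2*(l - 1)*(l + 4)*(l - 4)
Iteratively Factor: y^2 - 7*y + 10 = (y - 2)*(y - 5)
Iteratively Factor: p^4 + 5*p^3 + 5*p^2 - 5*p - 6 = (p + 1)*(p^3 + 4*p^2 + p - 6) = (p - 1)*(p + 1)*(p^2 + 5*p + 6) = (p - 1)*(p + 1)*(p + 2)*(p + 3)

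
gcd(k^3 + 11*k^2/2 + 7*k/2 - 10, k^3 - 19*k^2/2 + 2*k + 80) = k + 5/2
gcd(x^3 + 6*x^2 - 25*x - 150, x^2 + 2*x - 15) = x + 5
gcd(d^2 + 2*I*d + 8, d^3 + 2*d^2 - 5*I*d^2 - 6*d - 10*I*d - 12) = d - 2*I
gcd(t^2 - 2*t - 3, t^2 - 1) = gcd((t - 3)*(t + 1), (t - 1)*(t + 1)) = t + 1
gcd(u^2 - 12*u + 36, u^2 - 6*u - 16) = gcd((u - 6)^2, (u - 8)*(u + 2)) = 1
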